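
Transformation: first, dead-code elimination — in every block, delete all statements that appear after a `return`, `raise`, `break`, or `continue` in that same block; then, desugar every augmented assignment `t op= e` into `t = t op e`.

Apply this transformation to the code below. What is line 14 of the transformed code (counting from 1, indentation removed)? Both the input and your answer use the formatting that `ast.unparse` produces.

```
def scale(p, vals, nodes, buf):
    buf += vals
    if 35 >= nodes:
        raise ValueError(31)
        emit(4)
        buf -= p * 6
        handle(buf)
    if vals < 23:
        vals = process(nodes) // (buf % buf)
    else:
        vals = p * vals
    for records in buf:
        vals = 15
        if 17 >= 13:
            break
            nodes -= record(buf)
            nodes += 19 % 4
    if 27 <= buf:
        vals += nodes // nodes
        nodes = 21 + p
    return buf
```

Transformed code:
def scale(p, vals, nodes, buf):
    buf = buf + vals
    if 35 >= nodes:
        raise ValueError(31)
    if vals < 23:
        vals = process(nodes) // (buf % buf)
    else:
        vals = p * vals
    for records in buf:
        vals = 15
        if 17 >= 13:
            break
    if 27 <= buf:
        vals = vals + nodes // nodes
        nodes = 21 + p
    return buf

vals = vals + nodes // nodes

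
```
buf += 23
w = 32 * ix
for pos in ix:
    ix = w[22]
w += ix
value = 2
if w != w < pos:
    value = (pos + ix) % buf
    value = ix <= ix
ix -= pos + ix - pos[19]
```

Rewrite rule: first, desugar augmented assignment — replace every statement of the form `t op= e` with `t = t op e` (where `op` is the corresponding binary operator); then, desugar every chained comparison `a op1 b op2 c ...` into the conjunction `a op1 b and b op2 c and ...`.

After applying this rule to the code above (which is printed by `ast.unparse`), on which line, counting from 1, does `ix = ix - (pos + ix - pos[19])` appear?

Transformed code:
buf = buf + 23
w = 32 * ix
for pos in ix:
    ix = w[22]
w = w + ix
value = 2
if w != w and w < pos:
    value = (pos + ix) % buf
    value = ix <= ix
ix = ix - (pos + ix - pos[19])

10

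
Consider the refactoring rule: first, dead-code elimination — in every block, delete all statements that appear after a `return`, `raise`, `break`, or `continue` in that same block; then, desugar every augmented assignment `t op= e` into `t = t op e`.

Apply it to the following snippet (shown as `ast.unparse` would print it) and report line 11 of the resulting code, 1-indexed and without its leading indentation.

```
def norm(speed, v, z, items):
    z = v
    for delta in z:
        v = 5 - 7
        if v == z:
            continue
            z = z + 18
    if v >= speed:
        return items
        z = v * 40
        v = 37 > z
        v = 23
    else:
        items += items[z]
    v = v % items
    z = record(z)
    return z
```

Transformed code:
def norm(speed, v, z, items):
    z = v
    for delta in z:
        v = 5 - 7
        if v == z:
            continue
    if v >= speed:
        return items
    else:
        items = items + items[z]
    v = v % items
    z = record(z)
    return z

v = v % items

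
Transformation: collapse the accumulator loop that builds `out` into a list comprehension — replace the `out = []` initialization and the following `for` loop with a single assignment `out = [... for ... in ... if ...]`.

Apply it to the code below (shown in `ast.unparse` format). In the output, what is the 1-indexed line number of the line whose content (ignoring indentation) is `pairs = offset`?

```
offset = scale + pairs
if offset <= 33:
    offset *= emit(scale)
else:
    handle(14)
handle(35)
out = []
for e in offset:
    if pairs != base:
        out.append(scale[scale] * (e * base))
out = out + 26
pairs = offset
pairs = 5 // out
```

Transformed code:
offset = scale + pairs
if offset <= 33:
    offset *= emit(scale)
else:
    handle(14)
handle(35)
out = [scale[scale] * (e * base) for e in offset if pairs != base]
out = out + 26
pairs = offset
pairs = 5 // out

9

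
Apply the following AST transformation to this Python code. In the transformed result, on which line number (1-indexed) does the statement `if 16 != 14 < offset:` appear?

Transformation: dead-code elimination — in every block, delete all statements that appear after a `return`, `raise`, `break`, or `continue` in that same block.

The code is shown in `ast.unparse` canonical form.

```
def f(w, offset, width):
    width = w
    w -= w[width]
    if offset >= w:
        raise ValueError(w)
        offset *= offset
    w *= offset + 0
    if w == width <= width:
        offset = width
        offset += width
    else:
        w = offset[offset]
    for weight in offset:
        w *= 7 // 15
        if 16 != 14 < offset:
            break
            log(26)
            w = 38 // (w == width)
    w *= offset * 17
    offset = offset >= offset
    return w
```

Transformed code:
def f(w, offset, width):
    width = w
    w -= w[width]
    if offset >= w:
        raise ValueError(w)
    w *= offset + 0
    if w == width <= width:
        offset = width
        offset += width
    else:
        w = offset[offset]
    for weight in offset:
        w *= 7 // 15
        if 16 != 14 < offset:
            break
    w *= offset * 17
    offset = offset >= offset
    return w

14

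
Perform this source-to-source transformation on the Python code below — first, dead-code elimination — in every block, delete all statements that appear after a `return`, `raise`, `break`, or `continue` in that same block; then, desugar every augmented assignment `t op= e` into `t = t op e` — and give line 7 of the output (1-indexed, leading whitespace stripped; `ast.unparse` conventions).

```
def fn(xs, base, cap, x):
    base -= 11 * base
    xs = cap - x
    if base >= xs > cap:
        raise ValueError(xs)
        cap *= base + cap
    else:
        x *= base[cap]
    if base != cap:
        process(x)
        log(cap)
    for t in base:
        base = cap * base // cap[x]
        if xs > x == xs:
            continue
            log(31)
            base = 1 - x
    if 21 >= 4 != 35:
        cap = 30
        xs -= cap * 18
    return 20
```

Transformed code:
def fn(xs, base, cap, x):
    base = base - 11 * base
    xs = cap - x
    if base >= xs > cap:
        raise ValueError(xs)
    else:
        x = x * base[cap]
    if base != cap:
        process(x)
        log(cap)
    for t in base:
        base = cap * base // cap[x]
        if xs > x == xs:
            continue
    if 21 >= 4 != 35:
        cap = 30
        xs = xs - cap * 18
    return 20

x = x * base[cap]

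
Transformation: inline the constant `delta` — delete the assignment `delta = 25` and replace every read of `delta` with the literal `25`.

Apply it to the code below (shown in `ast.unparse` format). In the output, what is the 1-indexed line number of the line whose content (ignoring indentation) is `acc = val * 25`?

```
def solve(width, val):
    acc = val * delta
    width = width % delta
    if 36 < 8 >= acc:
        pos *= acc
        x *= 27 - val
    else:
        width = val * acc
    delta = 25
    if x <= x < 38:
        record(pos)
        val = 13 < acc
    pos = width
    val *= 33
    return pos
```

Transformed code:
def solve(width, val):
    acc = val * 25
    width = width % 25
    if 36 < 8 >= acc:
        pos *= acc
        x *= 27 - val
    else:
        width = val * acc
    if x <= x < 38:
        record(pos)
        val = 13 < acc
    pos = width
    val *= 33
    return pos

2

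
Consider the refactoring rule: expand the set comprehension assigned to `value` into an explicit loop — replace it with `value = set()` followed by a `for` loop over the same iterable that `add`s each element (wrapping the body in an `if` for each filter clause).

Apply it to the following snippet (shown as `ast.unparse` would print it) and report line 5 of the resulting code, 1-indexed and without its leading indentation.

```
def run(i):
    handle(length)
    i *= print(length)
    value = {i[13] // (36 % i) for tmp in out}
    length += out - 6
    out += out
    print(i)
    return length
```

Transformed code:
def run(i):
    handle(length)
    i *= print(length)
    value = set()
    for tmp in out:
        value.add(i[13] // (36 % i))
    length += out - 6
    out += out
    print(i)
    return length

for tmp in out:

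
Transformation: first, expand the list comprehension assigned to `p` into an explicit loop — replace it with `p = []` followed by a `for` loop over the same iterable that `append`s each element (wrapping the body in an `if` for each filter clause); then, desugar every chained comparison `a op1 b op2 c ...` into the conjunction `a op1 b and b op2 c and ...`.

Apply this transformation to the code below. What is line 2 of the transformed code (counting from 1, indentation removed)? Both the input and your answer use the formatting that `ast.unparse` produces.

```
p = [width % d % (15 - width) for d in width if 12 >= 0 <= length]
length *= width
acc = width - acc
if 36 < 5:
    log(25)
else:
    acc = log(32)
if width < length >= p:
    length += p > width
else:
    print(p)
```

Transformed code:
p = []
for d in width:
    if 12 >= 0 and 0 <= length:
        p.append(width % d % (15 - width))
length *= width
acc = width - acc
if 36 < 5:
    log(25)
else:
    acc = log(32)
if width < length and length >= p:
    length += p > width
else:
    print(p)

for d in width:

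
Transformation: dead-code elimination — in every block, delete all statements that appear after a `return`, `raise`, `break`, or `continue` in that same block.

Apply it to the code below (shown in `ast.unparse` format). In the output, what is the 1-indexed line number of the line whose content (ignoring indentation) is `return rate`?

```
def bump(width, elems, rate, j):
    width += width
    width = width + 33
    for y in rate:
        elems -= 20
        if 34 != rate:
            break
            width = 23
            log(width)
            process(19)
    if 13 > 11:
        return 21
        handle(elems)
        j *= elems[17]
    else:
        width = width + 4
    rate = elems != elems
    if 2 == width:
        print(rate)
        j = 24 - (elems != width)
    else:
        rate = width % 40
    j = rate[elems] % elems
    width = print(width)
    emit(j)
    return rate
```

21

Transformed code:
def bump(width, elems, rate, j):
    width += width
    width = width + 33
    for y in rate:
        elems -= 20
        if 34 != rate:
            break
    if 13 > 11:
        return 21
    else:
        width = width + 4
    rate = elems != elems
    if 2 == width:
        print(rate)
        j = 24 - (elems != width)
    else:
        rate = width % 40
    j = rate[elems] % elems
    width = print(width)
    emit(j)
    return rate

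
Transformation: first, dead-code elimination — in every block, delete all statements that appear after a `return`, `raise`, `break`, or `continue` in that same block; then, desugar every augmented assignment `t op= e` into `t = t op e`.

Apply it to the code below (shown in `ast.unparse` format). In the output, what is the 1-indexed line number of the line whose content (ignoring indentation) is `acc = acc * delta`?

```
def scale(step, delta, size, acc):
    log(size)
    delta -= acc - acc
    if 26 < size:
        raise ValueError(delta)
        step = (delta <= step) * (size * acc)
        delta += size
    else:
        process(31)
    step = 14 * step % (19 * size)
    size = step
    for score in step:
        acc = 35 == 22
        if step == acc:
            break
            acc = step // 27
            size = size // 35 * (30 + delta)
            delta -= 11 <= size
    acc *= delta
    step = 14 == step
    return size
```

Transformed code:
def scale(step, delta, size, acc):
    log(size)
    delta = delta - (acc - acc)
    if 26 < size:
        raise ValueError(delta)
    else:
        process(31)
    step = 14 * step % (19 * size)
    size = step
    for score in step:
        acc = 35 == 22
        if step == acc:
            break
    acc = acc * delta
    step = 14 == step
    return size

14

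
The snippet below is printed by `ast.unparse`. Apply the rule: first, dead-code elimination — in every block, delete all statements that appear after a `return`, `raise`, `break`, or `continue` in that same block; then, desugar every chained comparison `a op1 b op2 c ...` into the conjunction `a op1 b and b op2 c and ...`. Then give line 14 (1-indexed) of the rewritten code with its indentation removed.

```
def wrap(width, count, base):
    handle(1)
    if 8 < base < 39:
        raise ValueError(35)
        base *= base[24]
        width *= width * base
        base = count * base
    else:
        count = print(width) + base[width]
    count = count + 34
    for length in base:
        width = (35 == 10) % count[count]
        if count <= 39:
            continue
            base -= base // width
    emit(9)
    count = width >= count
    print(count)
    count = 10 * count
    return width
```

print(count)

Transformed code:
def wrap(width, count, base):
    handle(1)
    if 8 < base and base < 39:
        raise ValueError(35)
    else:
        count = print(width) + base[width]
    count = count + 34
    for length in base:
        width = (35 == 10) % count[count]
        if count <= 39:
            continue
    emit(9)
    count = width >= count
    print(count)
    count = 10 * count
    return width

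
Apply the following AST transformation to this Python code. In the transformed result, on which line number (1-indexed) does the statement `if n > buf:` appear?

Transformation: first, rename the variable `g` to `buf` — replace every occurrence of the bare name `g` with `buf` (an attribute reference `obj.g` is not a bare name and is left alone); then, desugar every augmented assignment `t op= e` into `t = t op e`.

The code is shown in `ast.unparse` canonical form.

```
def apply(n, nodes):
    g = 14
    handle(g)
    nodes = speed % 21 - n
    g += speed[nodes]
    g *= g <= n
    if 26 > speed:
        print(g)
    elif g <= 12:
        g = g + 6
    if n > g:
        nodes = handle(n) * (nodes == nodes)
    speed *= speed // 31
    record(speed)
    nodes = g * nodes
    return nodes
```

11

Transformed code:
def apply(n, nodes):
    buf = 14
    handle(buf)
    nodes = speed % 21 - n
    buf = buf + speed[nodes]
    buf = buf * (buf <= n)
    if 26 > speed:
        print(buf)
    elif buf <= 12:
        buf = buf + 6
    if n > buf:
        nodes = handle(n) * (nodes == nodes)
    speed = speed * (speed // 31)
    record(speed)
    nodes = buf * nodes
    return nodes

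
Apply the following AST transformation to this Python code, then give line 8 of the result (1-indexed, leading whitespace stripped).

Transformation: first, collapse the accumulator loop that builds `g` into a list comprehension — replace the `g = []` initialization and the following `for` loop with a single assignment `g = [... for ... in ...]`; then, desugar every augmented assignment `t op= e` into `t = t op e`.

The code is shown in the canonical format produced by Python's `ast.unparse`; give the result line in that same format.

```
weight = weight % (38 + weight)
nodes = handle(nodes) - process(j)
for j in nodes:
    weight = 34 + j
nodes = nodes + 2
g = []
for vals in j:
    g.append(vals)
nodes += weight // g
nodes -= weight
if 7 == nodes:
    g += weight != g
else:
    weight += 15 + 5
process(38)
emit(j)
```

Transformed code:
weight = weight % (38 + weight)
nodes = handle(nodes) - process(j)
for j in nodes:
    weight = 34 + j
nodes = nodes + 2
g = [vals for vals in j]
nodes = nodes + weight // g
nodes = nodes - weight
if 7 == nodes:
    g = g + (weight != g)
else:
    weight = weight + (15 + 5)
process(38)
emit(j)

nodes = nodes - weight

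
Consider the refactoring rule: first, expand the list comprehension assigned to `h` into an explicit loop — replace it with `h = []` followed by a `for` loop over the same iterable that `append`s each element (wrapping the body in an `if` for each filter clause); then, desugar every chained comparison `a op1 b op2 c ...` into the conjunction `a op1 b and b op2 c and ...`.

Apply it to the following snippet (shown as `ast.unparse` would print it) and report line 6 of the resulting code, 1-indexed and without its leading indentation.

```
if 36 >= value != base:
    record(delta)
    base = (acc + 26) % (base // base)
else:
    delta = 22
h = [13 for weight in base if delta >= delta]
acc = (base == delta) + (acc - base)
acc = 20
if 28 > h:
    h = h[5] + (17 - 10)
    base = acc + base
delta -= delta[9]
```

h = []

Transformed code:
if 36 >= value and value != base:
    record(delta)
    base = (acc + 26) % (base // base)
else:
    delta = 22
h = []
for weight in base:
    if delta >= delta:
        h.append(13)
acc = (base == delta) + (acc - base)
acc = 20
if 28 > h:
    h = h[5] + (17 - 10)
    base = acc + base
delta -= delta[9]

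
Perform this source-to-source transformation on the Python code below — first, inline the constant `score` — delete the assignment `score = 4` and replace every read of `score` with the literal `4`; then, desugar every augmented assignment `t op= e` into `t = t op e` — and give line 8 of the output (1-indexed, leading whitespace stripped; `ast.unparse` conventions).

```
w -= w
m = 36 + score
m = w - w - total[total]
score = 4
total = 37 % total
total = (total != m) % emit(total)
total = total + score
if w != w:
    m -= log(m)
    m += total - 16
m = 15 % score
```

Transformed code:
w = w - w
m = 36 + 4
m = w - w - total[total]
total = 37 % total
total = (total != m) % emit(total)
total = total + 4
if w != w:
    m = m - log(m)
    m = m + (total - 16)
m = 15 % 4

m = m - log(m)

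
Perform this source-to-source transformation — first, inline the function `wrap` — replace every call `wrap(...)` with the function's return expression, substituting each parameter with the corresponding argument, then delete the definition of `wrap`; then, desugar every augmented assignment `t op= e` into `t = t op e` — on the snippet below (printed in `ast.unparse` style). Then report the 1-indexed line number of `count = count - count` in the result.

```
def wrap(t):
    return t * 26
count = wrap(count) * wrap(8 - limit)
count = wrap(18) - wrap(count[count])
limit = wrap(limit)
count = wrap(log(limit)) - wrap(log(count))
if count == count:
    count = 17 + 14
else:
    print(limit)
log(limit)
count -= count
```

Transformed code:
count = count * 26 * ((8 - limit) * 26)
count = 18 * 26 - count[count] * 26
limit = limit * 26
count = log(limit) * 26 - log(count) * 26
if count == count:
    count = 17 + 14
else:
    print(limit)
log(limit)
count = count - count

10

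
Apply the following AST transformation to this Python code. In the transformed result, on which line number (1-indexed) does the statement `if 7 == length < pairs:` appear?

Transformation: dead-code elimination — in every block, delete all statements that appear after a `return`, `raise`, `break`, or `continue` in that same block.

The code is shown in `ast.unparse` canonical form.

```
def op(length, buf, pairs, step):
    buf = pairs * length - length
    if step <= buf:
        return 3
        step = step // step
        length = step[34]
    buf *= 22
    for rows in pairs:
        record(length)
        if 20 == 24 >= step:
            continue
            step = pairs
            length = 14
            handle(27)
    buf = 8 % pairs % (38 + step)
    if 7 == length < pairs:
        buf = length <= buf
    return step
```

11

Transformed code:
def op(length, buf, pairs, step):
    buf = pairs * length - length
    if step <= buf:
        return 3
    buf *= 22
    for rows in pairs:
        record(length)
        if 20 == 24 >= step:
            continue
    buf = 8 % pairs % (38 + step)
    if 7 == length < pairs:
        buf = length <= buf
    return step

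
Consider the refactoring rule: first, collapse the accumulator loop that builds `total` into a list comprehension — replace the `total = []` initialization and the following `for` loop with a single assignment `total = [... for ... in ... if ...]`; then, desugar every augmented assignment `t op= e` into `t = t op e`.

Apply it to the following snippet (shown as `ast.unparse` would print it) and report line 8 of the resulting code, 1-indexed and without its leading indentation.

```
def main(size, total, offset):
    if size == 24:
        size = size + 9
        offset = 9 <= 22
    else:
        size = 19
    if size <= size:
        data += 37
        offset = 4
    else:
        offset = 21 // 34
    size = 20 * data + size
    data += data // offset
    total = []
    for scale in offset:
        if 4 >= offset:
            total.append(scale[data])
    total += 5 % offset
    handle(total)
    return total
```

Transformed code:
def main(size, total, offset):
    if size == 24:
        size = size + 9
        offset = 9 <= 22
    else:
        size = 19
    if size <= size:
        data = data + 37
        offset = 4
    else:
        offset = 21 // 34
    size = 20 * data + size
    data = data + data // offset
    total = [scale[data] for scale in offset if 4 >= offset]
    total = total + 5 % offset
    handle(total)
    return total

data = data + 37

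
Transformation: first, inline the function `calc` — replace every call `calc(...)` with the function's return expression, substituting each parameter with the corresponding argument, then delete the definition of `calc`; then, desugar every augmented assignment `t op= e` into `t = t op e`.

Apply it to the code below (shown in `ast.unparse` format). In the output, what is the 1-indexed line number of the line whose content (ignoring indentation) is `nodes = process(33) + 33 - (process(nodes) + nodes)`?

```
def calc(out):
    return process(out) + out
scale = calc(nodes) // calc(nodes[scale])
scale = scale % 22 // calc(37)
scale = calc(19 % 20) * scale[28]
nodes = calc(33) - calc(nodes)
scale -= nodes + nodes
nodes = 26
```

Transformed code:
scale = (process(nodes) + nodes) // (process(nodes[scale]) + nodes[scale])
scale = scale % 22 // (process(37) + 37)
scale = (process(19 % 20) + 19 % 20) * scale[28]
nodes = process(33) + 33 - (process(nodes) + nodes)
scale = scale - (nodes + nodes)
nodes = 26

4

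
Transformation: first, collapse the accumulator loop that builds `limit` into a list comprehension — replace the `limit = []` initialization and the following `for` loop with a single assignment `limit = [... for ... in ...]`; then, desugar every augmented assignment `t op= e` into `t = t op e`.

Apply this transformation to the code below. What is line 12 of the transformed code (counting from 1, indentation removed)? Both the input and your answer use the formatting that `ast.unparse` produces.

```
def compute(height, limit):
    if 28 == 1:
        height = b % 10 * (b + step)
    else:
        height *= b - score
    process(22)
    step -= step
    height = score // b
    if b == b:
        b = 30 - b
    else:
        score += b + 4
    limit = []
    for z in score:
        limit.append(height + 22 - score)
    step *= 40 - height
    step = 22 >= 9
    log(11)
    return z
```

score = score + (b + 4)

Transformed code:
def compute(height, limit):
    if 28 == 1:
        height = b % 10 * (b + step)
    else:
        height = height * (b - score)
    process(22)
    step = step - step
    height = score // b
    if b == b:
        b = 30 - b
    else:
        score = score + (b + 4)
    limit = [height + 22 - score for z in score]
    step = step * (40 - height)
    step = 22 >= 9
    log(11)
    return z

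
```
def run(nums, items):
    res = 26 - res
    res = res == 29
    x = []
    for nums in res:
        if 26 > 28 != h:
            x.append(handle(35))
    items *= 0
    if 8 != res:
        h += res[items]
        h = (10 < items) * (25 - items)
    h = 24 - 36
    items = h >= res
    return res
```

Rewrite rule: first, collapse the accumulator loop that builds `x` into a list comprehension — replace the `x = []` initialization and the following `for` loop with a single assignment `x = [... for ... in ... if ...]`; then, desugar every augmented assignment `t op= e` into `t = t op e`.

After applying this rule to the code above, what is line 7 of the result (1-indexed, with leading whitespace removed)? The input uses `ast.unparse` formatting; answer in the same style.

h = h + res[items]

Transformed code:
def run(nums, items):
    res = 26 - res
    res = res == 29
    x = [handle(35) for nums in res if 26 > 28 != h]
    items = items * 0
    if 8 != res:
        h = h + res[items]
        h = (10 < items) * (25 - items)
    h = 24 - 36
    items = h >= res
    return res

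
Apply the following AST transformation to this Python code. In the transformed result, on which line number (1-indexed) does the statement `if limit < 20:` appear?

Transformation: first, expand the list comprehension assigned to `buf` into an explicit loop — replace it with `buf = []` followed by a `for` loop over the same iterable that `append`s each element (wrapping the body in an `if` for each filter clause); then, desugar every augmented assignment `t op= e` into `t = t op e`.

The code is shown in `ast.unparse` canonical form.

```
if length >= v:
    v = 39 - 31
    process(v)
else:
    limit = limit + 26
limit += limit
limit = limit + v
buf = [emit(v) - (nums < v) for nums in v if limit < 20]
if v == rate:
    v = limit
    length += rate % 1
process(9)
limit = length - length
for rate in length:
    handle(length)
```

10

Transformed code:
if length >= v:
    v = 39 - 31
    process(v)
else:
    limit = limit + 26
limit = limit + limit
limit = limit + v
buf = []
for nums in v:
    if limit < 20:
        buf.append(emit(v) - (nums < v))
if v == rate:
    v = limit
    length = length + rate % 1
process(9)
limit = length - length
for rate in length:
    handle(length)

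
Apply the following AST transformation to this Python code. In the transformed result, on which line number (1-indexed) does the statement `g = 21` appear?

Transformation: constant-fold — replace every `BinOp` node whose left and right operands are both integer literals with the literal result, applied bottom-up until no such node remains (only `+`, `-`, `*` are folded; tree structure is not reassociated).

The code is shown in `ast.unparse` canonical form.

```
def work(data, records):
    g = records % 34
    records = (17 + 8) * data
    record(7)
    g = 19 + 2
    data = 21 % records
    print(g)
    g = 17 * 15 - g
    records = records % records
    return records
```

Transformed code:
def work(data, records):
    g = records % 34
    records = 25 * data
    record(7)
    g = 21
    data = 21 % records
    print(g)
    g = 255 - g
    records = records % records
    return records

5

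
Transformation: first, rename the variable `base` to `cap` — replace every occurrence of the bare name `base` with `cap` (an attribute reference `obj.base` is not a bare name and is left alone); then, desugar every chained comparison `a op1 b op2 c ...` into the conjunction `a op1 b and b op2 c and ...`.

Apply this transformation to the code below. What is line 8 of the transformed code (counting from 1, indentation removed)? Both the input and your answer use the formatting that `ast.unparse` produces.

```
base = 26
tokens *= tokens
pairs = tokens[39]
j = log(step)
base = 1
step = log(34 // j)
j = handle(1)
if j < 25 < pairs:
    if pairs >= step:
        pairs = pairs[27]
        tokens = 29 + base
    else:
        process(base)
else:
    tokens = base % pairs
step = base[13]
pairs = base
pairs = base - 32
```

if j < 25 and 25 < pairs:

Transformed code:
cap = 26
tokens *= tokens
pairs = tokens[39]
j = log(step)
cap = 1
step = log(34 // j)
j = handle(1)
if j < 25 and 25 < pairs:
    if pairs >= step:
        pairs = pairs[27]
        tokens = 29 + cap
    else:
        process(cap)
else:
    tokens = cap % pairs
step = cap[13]
pairs = cap
pairs = cap - 32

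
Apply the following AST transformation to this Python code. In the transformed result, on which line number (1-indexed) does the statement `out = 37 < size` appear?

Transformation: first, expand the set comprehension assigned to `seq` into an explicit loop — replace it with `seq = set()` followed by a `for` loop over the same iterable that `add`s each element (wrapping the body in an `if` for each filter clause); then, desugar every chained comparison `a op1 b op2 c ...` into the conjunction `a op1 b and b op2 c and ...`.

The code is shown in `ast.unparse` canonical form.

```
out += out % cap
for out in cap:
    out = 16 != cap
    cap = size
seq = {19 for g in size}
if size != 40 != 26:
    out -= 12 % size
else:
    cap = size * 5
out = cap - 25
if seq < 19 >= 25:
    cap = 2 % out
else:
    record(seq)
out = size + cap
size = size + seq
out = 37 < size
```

Transformed code:
out += out % cap
for out in cap:
    out = 16 != cap
    cap = size
seq = set()
for g in size:
    seq.add(19)
if size != 40 and 40 != 26:
    out -= 12 % size
else:
    cap = size * 5
out = cap - 25
if seq < 19 and 19 >= 25:
    cap = 2 % out
else:
    record(seq)
out = size + cap
size = size + seq
out = 37 < size

19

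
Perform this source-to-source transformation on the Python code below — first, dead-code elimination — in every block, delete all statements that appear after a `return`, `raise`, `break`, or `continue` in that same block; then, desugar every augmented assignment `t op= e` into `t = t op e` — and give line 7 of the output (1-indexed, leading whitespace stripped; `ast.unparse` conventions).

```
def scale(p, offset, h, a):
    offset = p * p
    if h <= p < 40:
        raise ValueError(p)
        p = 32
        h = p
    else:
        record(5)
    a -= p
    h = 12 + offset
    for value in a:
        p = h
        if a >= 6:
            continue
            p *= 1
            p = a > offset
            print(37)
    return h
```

a = a - p

Transformed code:
def scale(p, offset, h, a):
    offset = p * p
    if h <= p < 40:
        raise ValueError(p)
    else:
        record(5)
    a = a - p
    h = 12 + offset
    for value in a:
        p = h
        if a >= 6:
            continue
    return h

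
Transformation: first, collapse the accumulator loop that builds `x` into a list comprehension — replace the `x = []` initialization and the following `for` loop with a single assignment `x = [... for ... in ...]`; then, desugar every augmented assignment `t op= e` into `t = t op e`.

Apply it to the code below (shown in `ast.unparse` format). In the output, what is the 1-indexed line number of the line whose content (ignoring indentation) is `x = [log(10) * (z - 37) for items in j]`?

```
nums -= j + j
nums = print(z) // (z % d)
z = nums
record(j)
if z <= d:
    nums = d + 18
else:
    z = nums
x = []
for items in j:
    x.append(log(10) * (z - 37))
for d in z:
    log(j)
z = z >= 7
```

Transformed code:
nums = nums - (j + j)
nums = print(z) // (z % d)
z = nums
record(j)
if z <= d:
    nums = d + 18
else:
    z = nums
x = [log(10) * (z - 37) for items in j]
for d in z:
    log(j)
z = z >= 7

9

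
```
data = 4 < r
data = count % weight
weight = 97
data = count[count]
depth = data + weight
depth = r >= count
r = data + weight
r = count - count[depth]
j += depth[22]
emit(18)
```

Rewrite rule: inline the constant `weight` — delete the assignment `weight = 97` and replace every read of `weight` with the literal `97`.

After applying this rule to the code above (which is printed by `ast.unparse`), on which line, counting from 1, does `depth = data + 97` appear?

Transformed code:
data = 4 < r
data = count % 97
data = count[count]
depth = data + 97
depth = r >= count
r = data + 97
r = count - count[depth]
j += depth[22]
emit(18)

4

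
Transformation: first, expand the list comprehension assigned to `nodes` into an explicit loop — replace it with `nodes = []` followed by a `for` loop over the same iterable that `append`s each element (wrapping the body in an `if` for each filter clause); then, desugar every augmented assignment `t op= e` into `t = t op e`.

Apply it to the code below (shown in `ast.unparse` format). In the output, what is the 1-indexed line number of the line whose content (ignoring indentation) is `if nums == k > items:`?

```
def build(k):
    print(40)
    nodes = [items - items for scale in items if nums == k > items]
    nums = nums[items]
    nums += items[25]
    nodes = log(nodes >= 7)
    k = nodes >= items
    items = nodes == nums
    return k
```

Transformed code:
def build(k):
    print(40)
    nodes = []
    for scale in items:
        if nums == k > items:
            nodes.append(items - items)
    nums = nums[items]
    nums = nums + items[25]
    nodes = log(nodes >= 7)
    k = nodes >= items
    items = nodes == nums
    return k

5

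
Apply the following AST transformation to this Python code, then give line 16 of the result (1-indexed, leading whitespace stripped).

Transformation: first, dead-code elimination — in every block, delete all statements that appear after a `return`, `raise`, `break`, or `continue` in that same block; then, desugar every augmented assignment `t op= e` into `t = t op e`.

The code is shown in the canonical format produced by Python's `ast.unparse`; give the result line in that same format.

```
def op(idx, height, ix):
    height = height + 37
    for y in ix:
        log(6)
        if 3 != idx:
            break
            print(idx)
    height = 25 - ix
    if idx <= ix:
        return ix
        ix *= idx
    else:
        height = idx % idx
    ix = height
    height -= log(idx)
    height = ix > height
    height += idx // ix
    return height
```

return height

Transformed code:
def op(idx, height, ix):
    height = height + 37
    for y in ix:
        log(6)
        if 3 != idx:
            break
    height = 25 - ix
    if idx <= ix:
        return ix
    else:
        height = idx % idx
    ix = height
    height = height - log(idx)
    height = ix > height
    height = height + idx // ix
    return height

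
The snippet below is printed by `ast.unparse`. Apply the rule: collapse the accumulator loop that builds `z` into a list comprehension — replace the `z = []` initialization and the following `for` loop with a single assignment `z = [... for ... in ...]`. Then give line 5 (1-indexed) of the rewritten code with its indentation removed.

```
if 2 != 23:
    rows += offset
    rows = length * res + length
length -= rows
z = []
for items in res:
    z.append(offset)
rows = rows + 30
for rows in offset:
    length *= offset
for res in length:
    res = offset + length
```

Transformed code:
if 2 != 23:
    rows += offset
    rows = length * res + length
length -= rows
z = [offset for items in res]
rows = rows + 30
for rows in offset:
    length *= offset
for res in length:
    res = offset + length

z = [offset for items in res]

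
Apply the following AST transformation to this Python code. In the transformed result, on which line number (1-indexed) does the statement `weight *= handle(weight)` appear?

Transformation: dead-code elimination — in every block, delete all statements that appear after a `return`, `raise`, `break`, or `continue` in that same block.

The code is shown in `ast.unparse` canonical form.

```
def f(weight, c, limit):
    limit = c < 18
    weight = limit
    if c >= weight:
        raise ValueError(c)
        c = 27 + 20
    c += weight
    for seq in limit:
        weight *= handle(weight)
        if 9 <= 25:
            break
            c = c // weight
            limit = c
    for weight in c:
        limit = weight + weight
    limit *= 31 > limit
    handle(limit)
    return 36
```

8

Transformed code:
def f(weight, c, limit):
    limit = c < 18
    weight = limit
    if c >= weight:
        raise ValueError(c)
    c += weight
    for seq in limit:
        weight *= handle(weight)
        if 9 <= 25:
            break
    for weight in c:
        limit = weight + weight
    limit *= 31 > limit
    handle(limit)
    return 36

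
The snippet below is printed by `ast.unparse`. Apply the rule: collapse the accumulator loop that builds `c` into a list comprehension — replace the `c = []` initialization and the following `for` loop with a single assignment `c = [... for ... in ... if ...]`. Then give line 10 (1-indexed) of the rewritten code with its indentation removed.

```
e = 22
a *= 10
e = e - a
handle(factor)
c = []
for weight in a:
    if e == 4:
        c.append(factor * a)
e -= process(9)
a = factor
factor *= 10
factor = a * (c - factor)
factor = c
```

factor = c

Transformed code:
e = 22
a *= 10
e = e - a
handle(factor)
c = [factor * a for weight in a if e == 4]
e -= process(9)
a = factor
factor *= 10
factor = a * (c - factor)
factor = c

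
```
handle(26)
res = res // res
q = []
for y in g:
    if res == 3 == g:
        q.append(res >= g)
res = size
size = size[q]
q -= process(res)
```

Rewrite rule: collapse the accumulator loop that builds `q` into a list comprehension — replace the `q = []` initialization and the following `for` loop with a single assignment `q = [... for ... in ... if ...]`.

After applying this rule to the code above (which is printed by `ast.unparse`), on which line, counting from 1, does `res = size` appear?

4

Transformed code:
handle(26)
res = res // res
q = [res >= g for y in g if res == 3 == g]
res = size
size = size[q]
q -= process(res)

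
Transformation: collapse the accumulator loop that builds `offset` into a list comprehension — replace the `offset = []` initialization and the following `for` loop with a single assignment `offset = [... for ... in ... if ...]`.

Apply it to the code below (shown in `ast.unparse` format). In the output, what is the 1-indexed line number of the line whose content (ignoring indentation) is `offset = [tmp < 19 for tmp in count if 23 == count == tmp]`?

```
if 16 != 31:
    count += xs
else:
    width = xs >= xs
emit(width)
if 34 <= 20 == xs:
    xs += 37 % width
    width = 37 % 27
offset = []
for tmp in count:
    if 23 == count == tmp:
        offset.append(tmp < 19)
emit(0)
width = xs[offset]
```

9

Transformed code:
if 16 != 31:
    count += xs
else:
    width = xs >= xs
emit(width)
if 34 <= 20 == xs:
    xs += 37 % width
    width = 37 % 27
offset = [tmp < 19 for tmp in count if 23 == count == tmp]
emit(0)
width = xs[offset]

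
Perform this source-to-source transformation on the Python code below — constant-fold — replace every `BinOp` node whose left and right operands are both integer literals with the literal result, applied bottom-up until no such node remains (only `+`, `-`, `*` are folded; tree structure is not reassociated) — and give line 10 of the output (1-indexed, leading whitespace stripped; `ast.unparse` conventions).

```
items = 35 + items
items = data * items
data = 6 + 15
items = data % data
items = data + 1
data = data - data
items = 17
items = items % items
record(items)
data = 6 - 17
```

Transformed code:
items = 35 + items
items = data * items
data = 21
items = data % data
items = data + 1
data = data - data
items = 17
items = items % items
record(items)
data = -11

data = -11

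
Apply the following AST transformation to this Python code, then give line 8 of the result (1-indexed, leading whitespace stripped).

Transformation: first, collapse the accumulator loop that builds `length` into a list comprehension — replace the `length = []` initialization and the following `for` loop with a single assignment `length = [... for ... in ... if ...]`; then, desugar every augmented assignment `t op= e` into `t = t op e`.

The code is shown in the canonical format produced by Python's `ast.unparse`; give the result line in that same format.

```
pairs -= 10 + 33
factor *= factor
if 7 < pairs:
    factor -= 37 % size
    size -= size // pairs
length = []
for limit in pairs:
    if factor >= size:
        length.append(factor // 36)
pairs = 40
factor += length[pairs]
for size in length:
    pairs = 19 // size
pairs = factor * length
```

factor = factor + length[pairs]

Transformed code:
pairs = pairs - (10 + 33)
factor = factor * factor
if 7 < pairs:
    factor = factor - 37 % size
    size = size - size // pairs
length = [factor // 36 for limit in pairs if factor >= size]
pairs = 40
factor = factor + length[pairs]
for size in length:
    pairs = 19 // size
pairs = factor * length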